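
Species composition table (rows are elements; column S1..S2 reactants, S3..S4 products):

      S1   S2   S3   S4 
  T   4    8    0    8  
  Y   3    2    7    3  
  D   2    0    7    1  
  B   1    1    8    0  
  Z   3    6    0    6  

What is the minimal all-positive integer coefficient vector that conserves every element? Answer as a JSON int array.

T: 6·4+2·8 = 40 | 1·0+5·8 = 40
Y: 6·3+2·2 = 22 | 1·7+5·3 = 22
D: 6·2+2·0 = 12 | 1·7+5·1 = 12
B: 6·1+2·1 = 8 | 1·8+5·0 = 8
Z: 6·3+2·6 = 30 | 1·0+5·6 = 30
gcd(6,2,1,5) = 1

Coefficients: [6, 2, 1, 5]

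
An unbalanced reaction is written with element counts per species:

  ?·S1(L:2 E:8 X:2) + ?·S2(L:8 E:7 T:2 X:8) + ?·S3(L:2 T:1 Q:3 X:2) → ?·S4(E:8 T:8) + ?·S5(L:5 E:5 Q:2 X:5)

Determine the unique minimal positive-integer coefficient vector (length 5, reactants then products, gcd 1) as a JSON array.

Coefficients: [3, 2, 4, 1, 6]

L: 3·2+2·8+4·2 = 30 | 1·0+6·5 = 30
E: 3·8+2·7+4·0 = 38 | 1·8+6·5 = 38
T: 3·0+2·2+4·1 = 8 | 1·8+6·0 = 8
Q: 3·0+2·0+4·3 = 12 | 1·0+6·2 = 12
X: 3·2+2·8+4·2 = 30 | 1·0+6·5 = 30
gcd(3,2,4,1,6) = 1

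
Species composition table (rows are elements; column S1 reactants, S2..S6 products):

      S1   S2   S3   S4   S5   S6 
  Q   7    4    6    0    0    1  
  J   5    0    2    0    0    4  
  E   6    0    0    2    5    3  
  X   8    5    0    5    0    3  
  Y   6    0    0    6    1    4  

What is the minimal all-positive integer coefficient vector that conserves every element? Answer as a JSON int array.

Coefficients: [4, 3, 2, 1, 2, 4]

Q: 4·7 = 28 | 3·4+2·6+1·0+2·0+4·1 = 28
J: 4·5 = 20 | 3·0+2·2+1·0+2·0+4·4 = 20
E: 4·6 = 24 | 3·0+2·0+1·2+2·5+4·3 = 24
X: 4·8 = 32 | 3·5+2·0+1·5+2·0+4·3 = 32
Y: 4·6 = 24 | 3·0+2·0+1·6+2·1+4·4 = 24
gcd(4,3,2,1,2,4) = 1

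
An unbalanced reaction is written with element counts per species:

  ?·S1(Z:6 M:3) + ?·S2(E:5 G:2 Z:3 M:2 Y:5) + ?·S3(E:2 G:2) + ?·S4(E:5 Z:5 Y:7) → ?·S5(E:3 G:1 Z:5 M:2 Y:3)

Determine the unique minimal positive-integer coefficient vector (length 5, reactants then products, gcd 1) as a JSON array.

Coefficients: [2, 1, 1, 1, 4]

E: 2·0+1·5+1·2+1·5 = 12 | 4·3 = 12
G: 2·0+1·2+1·2+1·0 = 4 | 4·1 = 4
Z: 2·6+1·3+1·0+1·5 = 20 | 4·5 = 20
M: 2·3+1·2+1·0+1·0 = 8 | 4·2 = 8
Y: 2·0+1·5+1·0+1·7 = 12 | 4·3 = 12
gcd(2,1,1,1,4) = 1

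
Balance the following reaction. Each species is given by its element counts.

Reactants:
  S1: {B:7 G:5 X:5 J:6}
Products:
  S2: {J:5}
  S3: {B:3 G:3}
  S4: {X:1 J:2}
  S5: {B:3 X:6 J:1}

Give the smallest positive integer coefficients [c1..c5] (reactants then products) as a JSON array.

Coefficients: [3, 2, 5, 3, 2]

B: 3·7 = 21 | 2·0+5·3+3·0+2·3 = 21
G: 3·5 = 15 | 2·0+5·3+3·0+2·0 = 15
X: 3·5 = 15 | 2·0+5·0+3·1+2·6 = 15
J: 3·6 = 18 | 2·5+5·0+3·2+2·1 = 18
gcd(3,2,5,3,2) = 1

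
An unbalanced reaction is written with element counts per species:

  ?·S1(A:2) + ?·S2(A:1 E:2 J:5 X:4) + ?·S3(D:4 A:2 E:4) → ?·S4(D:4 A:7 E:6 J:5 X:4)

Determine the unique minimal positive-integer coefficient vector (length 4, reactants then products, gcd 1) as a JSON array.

Coefficients: [2, 1, 1, 1]

D: 2·0+1·0+1·4 = 4 | 1·4 = 4
A: 2·2+1·1+1·2 = 7 | 1·7 = 7
E: 2·0+1·2+1·4 = 6 | 1·6 = 6
J: 2·0+1·5+1·0 = 5 | 1·5 = 5
X: 2·0+1·4+1·0 = 4 | 1·4 = 4
gcd(2,1,1,1) = 1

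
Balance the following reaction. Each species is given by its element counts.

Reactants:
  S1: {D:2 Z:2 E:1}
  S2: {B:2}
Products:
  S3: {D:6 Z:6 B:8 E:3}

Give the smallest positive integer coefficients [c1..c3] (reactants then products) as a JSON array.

D: 3·2+4·0 = 6 | 1·6 = 6
Z: 3·2+4·0 = 6 | 1·6 = 6
B: 3·0+4·2 = 8 | 1·8 = 8
E: 3·1+4·0 = 3 | 1·3 = 3
gcd(3,4,1) = 1

Coefficients: [3, 4, 1]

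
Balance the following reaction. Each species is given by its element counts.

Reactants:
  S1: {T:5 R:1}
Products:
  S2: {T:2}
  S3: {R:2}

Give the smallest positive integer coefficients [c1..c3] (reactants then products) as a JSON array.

T: 2·5 = 10 | 5·2+1·0 = 10
R: 2·1 = 2 | 5·0+1·2 = 2
gcd(2,5,1) = 1

Coefficients: [2, 5, 1]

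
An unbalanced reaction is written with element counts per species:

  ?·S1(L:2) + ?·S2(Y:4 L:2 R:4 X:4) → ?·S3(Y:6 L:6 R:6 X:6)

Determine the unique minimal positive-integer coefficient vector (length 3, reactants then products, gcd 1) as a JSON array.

Y: 3·0+3·4 = 12 | 2·6 = 12
L: 3·2+3·2 = 12 | 2·6 = 12
R: 3·0+3·4 = 12 | 2·6 = 12
X: 3·0+3·4 = 12 | 2·6 = 12
gcd(3,3,2) = 1

Coefficients: [3, 3, 2]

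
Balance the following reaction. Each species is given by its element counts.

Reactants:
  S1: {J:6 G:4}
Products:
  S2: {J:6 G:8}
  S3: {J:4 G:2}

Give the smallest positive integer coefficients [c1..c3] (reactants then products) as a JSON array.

J: 5·6 = 30 | 1·6+6·4 = 30
G: 5·4 = 20 | 1·8+6·2 = 20
gcd(5,1,6) = 1

Coefficients: [5, 1, 6]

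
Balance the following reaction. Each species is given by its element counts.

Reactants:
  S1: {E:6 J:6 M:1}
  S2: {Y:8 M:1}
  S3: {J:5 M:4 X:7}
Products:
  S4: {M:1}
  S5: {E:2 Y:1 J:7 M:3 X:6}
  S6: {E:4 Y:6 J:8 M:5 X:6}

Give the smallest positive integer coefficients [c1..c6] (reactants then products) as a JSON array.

Coefficients: [4, 4, 6, 1, 2, 5]

E: 4·6+4·0+6·0 = 24 | 1·0+2·2+5·4 = 24
Y: 4·0+4·8+6·0 = 32 | 1·0+2·1+5·6 = 32
J: 4·6+4·0+6·5 = 54 | 1·0+2·7+5·8 = 54
M: 4·1+4·1+6·4 = 32 | 1·1+2·3+5·5 = 32
X: 4·0+4·0+6·7 = 42 | 1·0+2·6+5·6 = 42
gcd(4,4,6,1,2,5) = 1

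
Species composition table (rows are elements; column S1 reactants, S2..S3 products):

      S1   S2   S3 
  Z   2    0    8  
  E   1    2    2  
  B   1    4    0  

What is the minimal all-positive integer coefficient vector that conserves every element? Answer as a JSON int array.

Coefficients: [4, 1, 1]

Z: 4·2 = 8 | 1·0+1·8 = 8
E: 4·1 = 4 | 1·2+1·2 = 4
B: 4·1 = 4 | 1·4+1·0 = 4
gcd(4,1,1) = 1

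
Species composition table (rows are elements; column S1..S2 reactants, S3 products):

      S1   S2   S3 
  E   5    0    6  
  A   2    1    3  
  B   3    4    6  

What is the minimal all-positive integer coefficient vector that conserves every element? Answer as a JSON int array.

E: 6·5+3·0 = 30 | 5·6 = 30
A: 6·2+3·1 = 15 | 5·3 = 15
B: 6·3+3·4 = 30 | 5·6 = 30
gcd(6,3,5) = 1

Coefficients: [6, 3, 5]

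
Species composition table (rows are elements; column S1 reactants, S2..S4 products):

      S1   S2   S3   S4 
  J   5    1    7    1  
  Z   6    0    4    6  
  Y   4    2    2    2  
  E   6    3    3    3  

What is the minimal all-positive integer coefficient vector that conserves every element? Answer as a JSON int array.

J: 6·5 = 30 | 5·1+3·7+4·1 = 30
Z: 6·6 = 36 | 5·0+3·4+4·6 = 36
Y: 6·4 = 24 | 5·2+3·2+4·2 = 24
E: 6·6 = 36 | 5·3+3·3+4·3 = 36
gcd(6,5,3,4) = 1

Coefficients: [6, 5, 3, 4]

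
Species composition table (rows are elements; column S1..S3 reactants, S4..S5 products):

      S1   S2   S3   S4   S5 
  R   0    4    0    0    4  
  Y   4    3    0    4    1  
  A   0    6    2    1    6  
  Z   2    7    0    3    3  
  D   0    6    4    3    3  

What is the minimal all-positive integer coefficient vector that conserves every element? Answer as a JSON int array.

Coefficients: [5, 2, 3, 6, 2]

R: 5·0+2·4+3·0 = 8 | 6·0+2·4 = 8
Y: 5·4+2·3+3·0 = 26 | 6·4+2·1 = 26
A: 5·0+2·6+3·2 = 18 | 6·1+2·6 = 18
Z: 5·2+2·7+3·0 = 24 | 6·3+2·3 = 24
D: 5·0+2·6+3·4 = 24 | 6·3+2·3 = 24
gcd(5,2,3,6,2) = 1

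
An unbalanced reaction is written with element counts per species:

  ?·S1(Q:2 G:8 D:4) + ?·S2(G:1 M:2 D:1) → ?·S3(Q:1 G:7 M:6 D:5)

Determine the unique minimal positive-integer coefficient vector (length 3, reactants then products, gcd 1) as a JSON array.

Q: 1·2+6·0 = 2 | 2·1 = 2
G: 1·8+6·1 = 14 | 2·7 = 14
M: 1·0+6·2 = 12 | 2·6 = 12
D: 1·4+6·1 = 10 | 2·5 = 10
gcd(1,6,2) = 1

Coefficients: [1, 6, 2]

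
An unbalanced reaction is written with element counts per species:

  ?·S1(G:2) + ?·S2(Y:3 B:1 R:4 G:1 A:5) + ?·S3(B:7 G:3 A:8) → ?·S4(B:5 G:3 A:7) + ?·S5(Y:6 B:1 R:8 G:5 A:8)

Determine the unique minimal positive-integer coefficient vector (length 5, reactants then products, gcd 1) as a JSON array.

Coefficients: [6, 6, 1, 2, 3]

Y: 6·0+6·3+1·0 = 18 | 2·0+3·6 = 18
B: 6·0+6·1+1·7 = 13 | 2·5+3·1 = 13
R: 6·0+6·4+1·0 = 24 | 2·0+3·8 = 24
G: 6·2+6·1+1·3 = 21 | 2·3+3·5 = 21
A: 6·0+6·5+1·8 = 38 | 2·7+3·8 = 38
gcd(6,6,1,2,3) = 1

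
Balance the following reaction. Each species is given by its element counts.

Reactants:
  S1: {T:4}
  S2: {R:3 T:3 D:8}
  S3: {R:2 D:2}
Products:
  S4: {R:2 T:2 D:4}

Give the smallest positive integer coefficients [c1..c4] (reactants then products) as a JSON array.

Coefficients: [1, 2, 2, 5]

R: 1·0+2·3+2·2 = 10 | 5·2 = 10
T: 1·4+2·3+2·0 = 10 | 5·2 = 10
D: 1·0+2·8+2·2 = 20 | 5·4 = 20
gcd(1,2,2,5) = 1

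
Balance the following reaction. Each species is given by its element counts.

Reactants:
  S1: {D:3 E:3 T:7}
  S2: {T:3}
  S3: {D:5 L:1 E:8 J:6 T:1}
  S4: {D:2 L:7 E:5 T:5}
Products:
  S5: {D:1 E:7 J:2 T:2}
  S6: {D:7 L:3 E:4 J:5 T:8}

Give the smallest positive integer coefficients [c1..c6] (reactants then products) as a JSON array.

D: 2·3+6·0+5·5+1·2 = 33 | 5·1+4·7 = 33
L: 2·0+6·0+5·1+1·7 = 12 | 5·0+4·3 = 12
E: 2·3+6·0+5·8+1·5 = 51 | 5·7+4·4 = 51
J: 2·0+6·0+5·6+1·0 = 30 | 5·2+4·5 = 30
T: 2·7+6·3+5·1+1·5 = 42 | 5·2+4·8 = 42
gcd(2,6,5,1,5,4) = 1

Coefficients: [2, 6, 5, 1, 5, 4]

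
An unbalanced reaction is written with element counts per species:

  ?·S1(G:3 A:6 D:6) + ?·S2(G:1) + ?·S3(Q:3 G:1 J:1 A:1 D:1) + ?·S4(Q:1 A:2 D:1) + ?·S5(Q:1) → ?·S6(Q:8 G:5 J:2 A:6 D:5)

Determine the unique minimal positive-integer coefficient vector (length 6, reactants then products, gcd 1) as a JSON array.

Coefficients: [1, 6, 6, 3, 3, 3]

Q: 1·0+6·0+6·3+3·1+3·1 = 24 | 3·8 = 24
G: 1·3+6·1+6·1+3·0+3·0 = 15 | 3·5 = 15
J: 1·0+6·0+6·1+3·0+3·0 = 6 | 3·2 = 6
A: 1·6+6·0+6·1+3·2+3·0 = 18 | 3·6 = 18
D: 1·6+6·0+6·1+3·1+3·0 = 15 | 3·5 = 15
gcd(1,6,6,3,3,3) = 1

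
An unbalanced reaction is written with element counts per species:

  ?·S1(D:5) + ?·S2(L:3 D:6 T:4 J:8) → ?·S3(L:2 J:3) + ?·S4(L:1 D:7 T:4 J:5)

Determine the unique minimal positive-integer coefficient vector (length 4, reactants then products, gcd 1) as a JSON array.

L: 1·0+5·3 = 15 | 5·2+5·1 = 15
D: 1·5+5·6 = 35 | 5·0+5·7 = 35
T: 1·0+5·4 = 20 | 5·0+5·4 = 20
J: 1·0+5·8 = 40 | 5·3+5·5 = 40
gcd(1,5,5,5) = 1

Coefficients: [1, 5, 5, 5]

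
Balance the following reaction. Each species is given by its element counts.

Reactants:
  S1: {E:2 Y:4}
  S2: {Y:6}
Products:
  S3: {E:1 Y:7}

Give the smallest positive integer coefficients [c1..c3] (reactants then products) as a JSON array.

Coefficients: [3, 5, 6]

E: 3·2+5·0 = 6 | 6·1 = 6
Y: 3·4+5·6 = 42 | 6·7 = 42
gcd(3,5,6) = 1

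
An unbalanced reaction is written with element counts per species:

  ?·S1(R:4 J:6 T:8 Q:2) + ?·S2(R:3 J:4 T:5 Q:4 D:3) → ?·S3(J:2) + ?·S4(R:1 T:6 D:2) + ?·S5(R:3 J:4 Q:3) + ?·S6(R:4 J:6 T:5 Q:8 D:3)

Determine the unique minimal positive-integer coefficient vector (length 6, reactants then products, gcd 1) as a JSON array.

Coefficients: [1, 3, 2, 3, 2, 1]

R: 1·4+3·3 = 13 | 2·0+3·1+2·3+1·4 = 13
J: 1·6+3·4 = 18 | 2·2+3·0+2·4+1·6 = 18
T: 1·8+3·5 = 23 | 2·0+3·6+2·0+1·5 = 23
Q: 1·2+3·4 = 14 | 2·0+3·0+2·3+1·8 = 14
D: 1·0+3·3 = 9 | 2·0+3·2+2·0+1·3 = 9
gcd(1,3,2,3,2,1) = 1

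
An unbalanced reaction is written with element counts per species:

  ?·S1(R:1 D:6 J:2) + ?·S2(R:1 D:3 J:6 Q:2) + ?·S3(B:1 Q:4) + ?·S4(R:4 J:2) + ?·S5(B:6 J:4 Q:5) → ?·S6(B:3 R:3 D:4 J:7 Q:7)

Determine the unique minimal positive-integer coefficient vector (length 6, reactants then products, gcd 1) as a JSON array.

Coefficients: [2, 4, 6, 3, 2, 6]

B: 2·0+4·0+6·1+3·0+2·6 = 18 | 6·3 = 18
R: 2·1+4·1+6·0+3·4+2·0 = 18 | 6·3 = 18
D: 2·6+4·3+6·0+3·0+2·0 = 24 | 6·4 = 24
J: 2·2+4·6+6·0+3·2+2·4 = 42 | 6·7 = 42
Q: 2·0+4·2+6·4+3·0+2·5 = 42 | 6·7 = 42
gcd(2,4,6,3,2,6) = 1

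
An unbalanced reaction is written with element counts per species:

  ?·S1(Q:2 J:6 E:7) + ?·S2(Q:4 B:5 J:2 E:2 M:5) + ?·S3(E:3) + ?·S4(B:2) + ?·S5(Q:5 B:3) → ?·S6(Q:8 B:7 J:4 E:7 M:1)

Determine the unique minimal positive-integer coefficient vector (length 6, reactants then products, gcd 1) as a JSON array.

Coefficients: [3, 1, 4, 6, 6, 5]

Q: 3·2+1·4+4·0+6·0+6·5 = 40 | 5·8 = 40
B: 3·0+1·5+4·0+6·2+6·3 = 35 | 5·7 = 35
J: 3·6+1·2+4·0+6·0+6·0 = 20 | 5·4 = 20
E: 3·7+1·2+4·3+6·0+6·0 = 35 | 5·7 = 35
M: 3·0+1·5+4·0+6·0+6·0 = 5 | 5·1 = 5
gcd(3,1,4,6,6,5) = 1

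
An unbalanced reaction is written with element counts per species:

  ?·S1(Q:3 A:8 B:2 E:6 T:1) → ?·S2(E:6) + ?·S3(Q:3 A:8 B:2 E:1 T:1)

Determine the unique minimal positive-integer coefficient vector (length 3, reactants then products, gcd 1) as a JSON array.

Q: 6·3 = 18 | 5·0+6·3 = 18
A: 6·8 = 48 | 5·0+6·8 = 48
B: 6·2 = 12 | 5·0+6·2 = 12
E: 6·6 = 36 | 5·6+6·1 = 36
T: 6·1 = 6 | 5·0+6·1 = 6
gcd(6,5,6) = 1

Coefficients: [6, 5, 6]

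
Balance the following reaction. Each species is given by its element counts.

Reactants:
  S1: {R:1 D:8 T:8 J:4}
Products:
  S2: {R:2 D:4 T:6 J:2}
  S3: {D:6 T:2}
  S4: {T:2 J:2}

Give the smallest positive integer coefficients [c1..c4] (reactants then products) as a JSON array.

R: 2·1 = 2 | 1·2+2·0+3·0 = 2
D: 2·8 = 16 | 1·4+2·6+3·0 = 16
T: 2·8 = 16 | 1·6+2·2+3·2 = 16
J: 2·4 = 8 | 1·2+2·0+3·2 = 8
gcd(2,1,2,3) = 1

Coefficients: [2, 1, 2, 3]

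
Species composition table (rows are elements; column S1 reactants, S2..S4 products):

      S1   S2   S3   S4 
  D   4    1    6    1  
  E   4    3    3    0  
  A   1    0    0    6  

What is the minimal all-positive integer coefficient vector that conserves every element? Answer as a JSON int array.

D: 6·4 = 24 | 5·1+3·6+1·1 = 24
E: 6·4 = 24 | 5·3+3·3+1·0 = 24
A: 6·1 = 6 | 5·0+3·0+1·6 = 6
gcd(6,5,3,1) = 1

Coefficients: [6, 5, 3, 1]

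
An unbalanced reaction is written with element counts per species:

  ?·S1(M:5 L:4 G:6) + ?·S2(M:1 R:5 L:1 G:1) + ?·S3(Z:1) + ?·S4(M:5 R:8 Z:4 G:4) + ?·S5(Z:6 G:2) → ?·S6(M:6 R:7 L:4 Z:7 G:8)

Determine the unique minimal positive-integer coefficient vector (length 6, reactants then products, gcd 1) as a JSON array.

Coefficients: [3, 4, 6, 1, 3, 4]

M: 3·5+4·1+6·0+1·5+3·0 = 24 | 4·6 = 24
R: 3·0+4·5+6·0+1·8+3·0 = 28 | 4·7 = 28
L: 3·4+4·1+6·0+1·0+3·0 = 16 | 4·4 = 16
Z: 3·0+4·0+6·1+1·4+3·6 = 28 | 4·7 = 28
G: 3·6+4·1+6·0+1·4+3·2 = 32 | 4·8 = 32
gcd(3,4,6,1,3,4) = 1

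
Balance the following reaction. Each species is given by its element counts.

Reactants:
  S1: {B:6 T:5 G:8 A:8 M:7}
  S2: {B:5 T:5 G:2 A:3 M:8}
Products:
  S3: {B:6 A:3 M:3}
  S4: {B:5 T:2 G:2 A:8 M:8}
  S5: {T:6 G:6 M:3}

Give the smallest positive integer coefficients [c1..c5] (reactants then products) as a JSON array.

Coefficients: [3, 3, 3, 3, 4]

B: 3·6+3·5 = 33 | 3·6+3·5+4·0 = 33
T: 3·5+3·5 = 30 | 3·0+3·2+4·6 = 30
G: 3·8+3·2 = 30 | 3·0+3·2+4·6 = 30
A: 3·8+3·3 = 33 | 3·3+3·8+4·0 = 33
M: 3·7+3·8 = 45 | 3·3+3·8+4·3 = 45
gcd(3,3,3,3,4) = 1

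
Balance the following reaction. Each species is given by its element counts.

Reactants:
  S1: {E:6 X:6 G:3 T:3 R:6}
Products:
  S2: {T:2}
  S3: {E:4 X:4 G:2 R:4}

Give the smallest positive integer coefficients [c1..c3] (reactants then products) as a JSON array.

Coefficients: [2, 3, 3]

E: 2·6 = 12 | 3·0+3·4 = 12
X: 2·6 = 12 | 3·0+3·4 = 12
G: 2·3 = 6 | 3·0+3·2 = 6
T: 2·3 = 6 | 3·2+3·0 = 6
R: 2·6 = 12 | 3·0+3·4 = 12
gcd(2,3,3) = 1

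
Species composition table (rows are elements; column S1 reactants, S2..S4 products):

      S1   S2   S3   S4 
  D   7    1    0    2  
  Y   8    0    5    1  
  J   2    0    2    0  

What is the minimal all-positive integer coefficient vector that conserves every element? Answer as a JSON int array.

Coefficients: [1, 1, 1, 3]

D: 1·7 = 7 | 1·1+1·0+3·2 = 7
Y: 1·8 = 8 | 1·0+1·5+3·1 = 8
J: 1·2 = 2 | 1·0+1·2+3·0 = 2
gcd(1,1,1,3) = 1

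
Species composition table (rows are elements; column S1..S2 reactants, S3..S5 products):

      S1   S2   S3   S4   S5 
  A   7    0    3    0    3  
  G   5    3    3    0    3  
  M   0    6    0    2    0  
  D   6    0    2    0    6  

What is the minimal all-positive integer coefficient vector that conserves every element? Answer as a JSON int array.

Coefficients: [3, 2, 6, 6, 1]

A: 3·7+2·0 = 21 | 6·3+6·0+1·3 = 21
G: 3·5+2·3 = 21 | 6·3+6·0+1·3 = 21
M: 3·0+2·6 = 12 | 6·0+6·2+1·0 = 12
D: 3·6+2·0 = 18 | 6·2+6·0+1·6 = 18
gcd(3,2,6,6,1) = 1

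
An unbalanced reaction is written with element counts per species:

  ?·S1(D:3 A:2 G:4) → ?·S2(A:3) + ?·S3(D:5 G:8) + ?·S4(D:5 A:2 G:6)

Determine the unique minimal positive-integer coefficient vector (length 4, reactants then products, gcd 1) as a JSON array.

D: 5·3 = 15 | 2·0+1·5+2·5 = 15
A: 5·2 = 10 | 2·3+1·0+2·2 = 10
G: 5·4 = 20 | 2·0+1·8+2·6 = 20
gcd(5,2,1,2) = 1

Coefficients: [5, 2, 1, 2]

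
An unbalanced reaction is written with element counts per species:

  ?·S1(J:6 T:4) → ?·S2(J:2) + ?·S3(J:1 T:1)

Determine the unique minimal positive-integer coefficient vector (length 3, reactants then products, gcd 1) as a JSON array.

Coefficients: [1, 1, 4]

J: 1·6 = 6 | 1·2+4·1 = 6
T: 1·4 = 4 | 1·0+4·1 = 4
gcd(1,1,4) = 1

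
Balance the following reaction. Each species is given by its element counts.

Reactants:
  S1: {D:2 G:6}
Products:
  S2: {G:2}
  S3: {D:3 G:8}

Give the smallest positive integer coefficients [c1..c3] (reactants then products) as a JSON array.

D: 3·2 = 6 | 1·0+2·3 = 6
G: 3·6 = 18 | 1·2+2·8 = 18
gcd(3,1,2) = 1

Coefficients: [3, 1, 2]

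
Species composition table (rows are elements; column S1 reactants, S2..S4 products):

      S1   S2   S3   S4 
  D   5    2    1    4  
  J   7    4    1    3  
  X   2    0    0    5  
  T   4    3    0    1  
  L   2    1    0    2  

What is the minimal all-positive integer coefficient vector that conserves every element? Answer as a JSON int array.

D: 5·5 = 25 | 6·2+5·1+2·4 = 25
J: 5·7 = 35 | 6·4+5·1+2·3 = 35
X: 5·2 = 10 | 6·0+5·0+2·5 = 10
T: 5·4 = 20 | 6·3+5·0+2·1 = 20
L: 5·2 = 10 | 6·1+5·0+2·2 = 10
gcd(5,6,5,2) = 1

Coefficients: [5, 6, 5, 2]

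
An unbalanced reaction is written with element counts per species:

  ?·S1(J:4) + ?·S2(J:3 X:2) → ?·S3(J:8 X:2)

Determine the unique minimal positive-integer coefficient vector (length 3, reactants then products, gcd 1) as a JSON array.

J: 5·4+4·3 = 32 | 4·8 = 32
X: 5·0+4·2 = 8 | 4·2 = 8
gcd(5,4,4) = 1

Coefficients: [5, 4, 4]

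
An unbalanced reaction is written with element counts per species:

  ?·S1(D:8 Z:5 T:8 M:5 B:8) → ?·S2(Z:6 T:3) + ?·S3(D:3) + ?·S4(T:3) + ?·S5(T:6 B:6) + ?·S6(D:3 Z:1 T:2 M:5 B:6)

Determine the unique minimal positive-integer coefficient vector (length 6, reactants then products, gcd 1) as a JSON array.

D: 3·8 = 24 | 2·0+5·3+2·0+1·0+3·3 = 24
Z: 3·5 = 15 | 2·6+5·0+2·0+1·0+3·1 = 15
T: 3·8 = 24 | 2·3+5·0+2·3+1·6+3·2 = 24
M: 3·5 = 15 | 2·0+5·0+2·0+1·0+3·5 = 15
B: 3·8 = 24 | 2·0+5·0+2·0+1·6+3·6 = 24
gcd(3,2,5,2,1,3) = 1

Coefficients: [3, 2, 5, 2, 1, 3]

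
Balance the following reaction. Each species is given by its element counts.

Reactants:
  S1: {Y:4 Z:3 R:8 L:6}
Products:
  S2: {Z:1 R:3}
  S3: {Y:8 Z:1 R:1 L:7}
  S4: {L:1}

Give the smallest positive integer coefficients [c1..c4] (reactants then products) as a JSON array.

Coefficients: [2, 5, 1, 5]

Y: 2·4 = 8 | 5·0+1·8+5·0 = 8
Z: 2·3 = 6 | 5·1+1·1+5·0 = 6
R: 2·8 = 16 | 5·3+1·1+5·0 = 16
L: 2·6 = 12 | 5·0+1·7+5·1 = 12
gcd(2,5,1,5) = 1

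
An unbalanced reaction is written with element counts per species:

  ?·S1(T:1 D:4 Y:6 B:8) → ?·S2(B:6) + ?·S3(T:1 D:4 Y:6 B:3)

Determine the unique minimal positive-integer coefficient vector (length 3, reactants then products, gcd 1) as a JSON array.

T: 6·1 = 6 | 5·0+6·1 = 6
D: 6·4 = 24 | 5·0+6·4 = 24
Y: 6·6 = 36 | 5·0+6·6 = 36
B: 6·8 = 48 | 5·6+6·3 = 48
gcd(6,5,6) = 1

Coefficients: [6, 5, 6]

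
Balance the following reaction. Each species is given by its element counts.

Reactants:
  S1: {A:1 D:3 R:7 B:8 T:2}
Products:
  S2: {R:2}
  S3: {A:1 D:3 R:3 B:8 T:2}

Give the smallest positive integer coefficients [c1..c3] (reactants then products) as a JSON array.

A: 1·1 = 1 | 2·0+1·1 = 1
D: 1·3 = 3 | 2·0+1·3 = 3
R: 1·7 = 7 | 2·2+1·3 = 7
B: 1·8 = 8 | 2·0+1·8 = 8
T: 1·2 = 2 | 2·0+1·2 = 2
gcd(1,2,1) = 1

Coefficients: [1, 2, 1]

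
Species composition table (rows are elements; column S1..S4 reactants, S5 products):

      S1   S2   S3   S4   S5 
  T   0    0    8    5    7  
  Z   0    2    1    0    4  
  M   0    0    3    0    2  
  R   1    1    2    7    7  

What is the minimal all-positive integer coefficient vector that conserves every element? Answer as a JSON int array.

Coefficients: [5, 5, 2, 1, 3]

T: 5·0+5·0+2·8+1·5 = 21 | 3·7 = 21
Z: 5·0+5·2+2·1+1·0 = 12 | 3·4 = 12
M: 5·0+5·0+2·3+1·0 = 6 | 3·2 = 6
R: 5·1+5·1+2·2+1·7 = 21 | 3·7 = 21
gcd(5,5,2,1,3) = 1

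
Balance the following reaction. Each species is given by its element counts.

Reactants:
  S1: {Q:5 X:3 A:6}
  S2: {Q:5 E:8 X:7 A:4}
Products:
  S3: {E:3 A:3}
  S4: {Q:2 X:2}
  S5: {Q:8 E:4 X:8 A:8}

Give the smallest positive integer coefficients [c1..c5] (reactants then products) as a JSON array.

Coefficients: [2, 2, 4, 6, 1]

Q: 2·5+2·5 = 20 | 4·0+6·2+1·8 = 20
E: 2·0+2·8 = 16 | 4·3+6·0+1·4 = 16
X: 2·3+2·7 = 20 | 4·0+6·2+1·8 = 20
A: 2·6+2·4 = 20 | 4·3+6·0+1·8 = 20
gcd(2,2,4,6,1) = 1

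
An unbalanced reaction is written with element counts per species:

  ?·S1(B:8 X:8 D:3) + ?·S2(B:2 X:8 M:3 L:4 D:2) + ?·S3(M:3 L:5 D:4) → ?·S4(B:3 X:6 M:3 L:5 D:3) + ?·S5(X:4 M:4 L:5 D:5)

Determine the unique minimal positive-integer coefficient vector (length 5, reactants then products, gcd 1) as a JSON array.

B: 1·8+5·2+5·0 = 18 | 6·3+3·0 = 18
X: 1·8+5·8+5·0 = 48 | 6·6+3·4 = 48
M: 1·0+5·3+5·3 = 30 | 6·3+3·4 = 30
L: 1·0+5·4+5·5 = 45 | 6·5+3·5 = 45
D: 1·3+5·2+5·4 = 33 | 6·3+3·5 = 33
gcd(1,5,5,6,3) = 1

Coefficients: [1, 5, 5, 6, 3]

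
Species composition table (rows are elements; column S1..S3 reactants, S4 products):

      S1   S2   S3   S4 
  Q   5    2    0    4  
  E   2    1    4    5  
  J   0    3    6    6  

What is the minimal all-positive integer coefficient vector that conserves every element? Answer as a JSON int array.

Q: 4·5+2·2+5·0 = 24 | 6·4 = 24
E: 4·2+2·1+5·4 = 30 | 6·5 = 30
J: 4·0+2·3+5·6 = 36 | 6·6 = 36
gcd(4,2,5,6) = 1

Coefficients: [4, 2, 5, 6]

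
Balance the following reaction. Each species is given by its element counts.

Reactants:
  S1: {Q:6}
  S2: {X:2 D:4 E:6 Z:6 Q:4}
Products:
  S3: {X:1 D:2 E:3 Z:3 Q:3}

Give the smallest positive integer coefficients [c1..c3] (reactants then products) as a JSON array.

X: 1·0+3·2 = 6 | 6·1 = 6
D: 1·0+3·4 = 12 | 6·2 = 12
E: 1·0+3·6 = 18 | 6·3 = 18
Z: 1·0+3·6 = 18 | 6·3 = 18
Q: 1·6+3·4 = 18 | 6·3 = 18
gcd(1,3,6) = 1

Coefficients: [1, 3, 6]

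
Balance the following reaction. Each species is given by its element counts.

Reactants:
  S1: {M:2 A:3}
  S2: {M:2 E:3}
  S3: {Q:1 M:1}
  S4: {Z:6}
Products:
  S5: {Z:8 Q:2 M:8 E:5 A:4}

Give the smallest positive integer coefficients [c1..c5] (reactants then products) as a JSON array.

Coefficients: [4, 5, 6, 4, 3]

Z: 4·0+5·0+6·0+4·6 = 24 | 3·8 = 24
Q: 4·0+5·0+6·1+4·0 = 6 | 3·2 = 6
M: 4·2+5·2+6·1+4·0 = 24 | 3·8 = 24
E: 4·0+5·3+6·0+4·0 = 15 | 3·5 = 15
A: 4·3+5·0+6·0+4·0 = 12 | 3·4 = 12
gcd(4,5,6,4,3) = 1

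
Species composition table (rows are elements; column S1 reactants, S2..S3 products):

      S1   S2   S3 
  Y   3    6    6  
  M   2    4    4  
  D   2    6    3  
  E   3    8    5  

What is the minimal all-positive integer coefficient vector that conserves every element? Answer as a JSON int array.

Y: 6·3 = 18 | 1·6+2·6 = 18
M: 6·2 = 12 | 1·4+2·4 = 12
D: 6·2 = 12 | 1·6+2·3 = 12
E: 6·3 = 18 | 1·8+2·5 = 18
gcd(6,1,2) = 1

Coefficients: [6, 1, 2]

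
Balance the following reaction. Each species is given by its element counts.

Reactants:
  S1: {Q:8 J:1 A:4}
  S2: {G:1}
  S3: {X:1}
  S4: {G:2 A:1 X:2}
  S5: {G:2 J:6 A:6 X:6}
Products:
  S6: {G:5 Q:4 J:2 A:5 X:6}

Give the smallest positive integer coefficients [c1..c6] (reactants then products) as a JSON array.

G: 2·0+6·1+6·0+6·2+1·2 = 20 | 4·5 = 20
Q: 2·8+6·0+6·0+6·0+1·0 = 16 | 4·4 = 16
J: 2·1+6·0+6·0+6·0+1·6 = 8 | 4·2 = 8
A: 2·4+6·0+6·0+6·1+1·6 = 20 | 4·5 = 20
X: 2·0+6·0+6·1+6·2+1·6 = 24 | 4·6 = 24
gcd(2,6,6,6,1,4) = 1

Coefficients: [2, 6, 6, 6, 1, 4]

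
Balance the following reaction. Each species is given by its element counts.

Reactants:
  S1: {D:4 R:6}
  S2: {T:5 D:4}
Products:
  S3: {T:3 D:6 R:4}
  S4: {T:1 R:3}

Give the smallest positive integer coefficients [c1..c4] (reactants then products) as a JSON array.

T: 5·0+4·5 = 20 | 6·3+2·1 = 20
D: 5·4+4·4 = 36 | 6·6+2·0 = 36
R: 5·6+4·0 = 30 | 6·4+2·3 = 30
gcd(5,4,6,2) = 1

Coefficients: [5, 4, 6, 2]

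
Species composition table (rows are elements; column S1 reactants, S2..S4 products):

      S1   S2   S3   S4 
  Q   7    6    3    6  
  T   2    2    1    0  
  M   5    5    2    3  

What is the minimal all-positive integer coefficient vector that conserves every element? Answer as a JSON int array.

Coefficients: [6, 3, 6, 1]

Q: 6·7 = 42 | 3·6+6·3+1·6 = 42
T: 6·2 = 12 | 3·2+6·1+1·0 = 12
M: 6·5 = 30 | 3·5+6·2+1·3 = 30
gcd(6,3,6,1) = 1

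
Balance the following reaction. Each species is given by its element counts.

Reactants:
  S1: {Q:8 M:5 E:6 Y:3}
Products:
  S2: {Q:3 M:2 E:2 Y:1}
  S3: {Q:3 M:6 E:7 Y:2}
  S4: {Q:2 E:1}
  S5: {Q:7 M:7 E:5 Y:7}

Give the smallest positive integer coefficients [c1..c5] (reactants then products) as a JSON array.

Coefficients: [5, 6, 1, 6, 1]

Q: 5·8 = 40 | 6·3+1·3+6·2+1·7 = 40
M: 5·5 = 25 | 6·2+1·6+6·0+1·7 = 25
E: 5·6 = 30 | 6·2+1·7+6·1+1·5 = 30
Y: 5·3 = 15 | 6·1+1·2+6·0+1·7 = 15
gcd(5,6,1,6,1) = 1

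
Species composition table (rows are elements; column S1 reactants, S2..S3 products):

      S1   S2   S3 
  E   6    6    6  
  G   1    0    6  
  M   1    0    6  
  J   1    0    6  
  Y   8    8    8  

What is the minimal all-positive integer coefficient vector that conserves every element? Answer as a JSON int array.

E: 6·6 = 36 | 5·6+1·6 = 36
G: 6·1 = 6 | 5·0+1·6 = 6
M: 6·1 = 6 | 5·0+1·6 = 6
J: 6·1 = 6 | 5·0+1·6 = 6
Y: 6·8 = 48 | 5·8+1·8 = 48
gcd(6,5,1) = 1

Coefficients: [6, 5, 1]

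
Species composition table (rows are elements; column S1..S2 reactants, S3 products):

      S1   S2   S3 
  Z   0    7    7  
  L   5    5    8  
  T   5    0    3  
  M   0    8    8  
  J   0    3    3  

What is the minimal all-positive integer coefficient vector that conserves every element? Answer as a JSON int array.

Z: 3·0+5·7 = 35 | 5·7 = 35
L: 3·5+5·5 = 40 | 5·8 = 40
T: 3·5+5·0 = 15 | 5·3 = 15
M: 3·0+5·8 = 40 | 5·8 = 40
J: 3·0+5·3 = 15 | 5·3 = 15
gcd(3,5,5) = 1

Coefficients: [3, 5, 5]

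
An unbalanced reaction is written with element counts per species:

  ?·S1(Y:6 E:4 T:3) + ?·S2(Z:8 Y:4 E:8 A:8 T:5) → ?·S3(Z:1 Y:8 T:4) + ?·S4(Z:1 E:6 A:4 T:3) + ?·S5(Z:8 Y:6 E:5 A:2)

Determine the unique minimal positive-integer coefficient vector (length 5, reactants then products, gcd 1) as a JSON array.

Z: 4·0+3·8 = 24 | 3·1+5·1+2·8 = 24
Y: 4·6+3·4 = 36 | 3·8+5·0+2·6 = 36
E: 4·4+3·8 = 40 | 3·0+5·6+2·5 = 40
A: 4·0+3·8 = 24 | 3·0+5·4+2·2 = 24
T: 4·3+3·5 = 27 | 3·4+5·3+2·0 = 27
gcd(4,3,3,5,2) = 1

Coefficients: [4, 3, 3, 5, 2]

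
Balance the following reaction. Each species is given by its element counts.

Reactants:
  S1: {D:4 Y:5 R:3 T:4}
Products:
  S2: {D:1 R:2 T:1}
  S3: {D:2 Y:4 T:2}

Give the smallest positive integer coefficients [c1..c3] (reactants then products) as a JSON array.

D: 4·4 = 16 | 6·1+5·2 = 16
Y: 4·5 = 20 | 6·0+5·4 = 20
R: 4·3 = 12 | 6·2+5·0 = 12
T: 4·4 = 16 | 6·1+5·2 = 16
gcd(4,6,5) = 1

Coefficients: [4, 6, 5]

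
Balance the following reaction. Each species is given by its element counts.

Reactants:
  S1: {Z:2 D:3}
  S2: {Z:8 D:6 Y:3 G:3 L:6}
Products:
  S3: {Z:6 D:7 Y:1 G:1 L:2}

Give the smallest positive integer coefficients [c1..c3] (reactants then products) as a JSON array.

Z: 5·2+1·8 = 18 | 3·6 = 18
D: 5·3+1·6 = 21 | 3·7 = 21
Y: 5·0+1·3 = 3 | 3·1 = 3
G: 5·0+1·3 = 3 | 3·1 = 3
L: 5·0+1·6 = 6 | 3·2 = 6
gcd(5,1,3) = 1

Coefficients: [5, 1, 3]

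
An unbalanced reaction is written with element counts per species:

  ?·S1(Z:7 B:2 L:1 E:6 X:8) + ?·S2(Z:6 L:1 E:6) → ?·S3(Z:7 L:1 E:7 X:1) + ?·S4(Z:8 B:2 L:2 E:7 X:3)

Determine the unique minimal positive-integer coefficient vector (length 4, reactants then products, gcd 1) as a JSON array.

Z: 1·7+6·6 = 43 | 5·7+1·8 = 43
B: 1·2+6·0 = 2 | 5·0+1·2 = 2
L: 1·1+6·1 = 7 | 5·1+1·2 = 7
E: 1·6+6·6 = 42 | 5·7+1·7 = 42
X: 1·8+6·0 = 8 | 5·1+1·3 = 8
gcd(1,6,5,1) = 1

Coefficients: [1, 6, 5, 1]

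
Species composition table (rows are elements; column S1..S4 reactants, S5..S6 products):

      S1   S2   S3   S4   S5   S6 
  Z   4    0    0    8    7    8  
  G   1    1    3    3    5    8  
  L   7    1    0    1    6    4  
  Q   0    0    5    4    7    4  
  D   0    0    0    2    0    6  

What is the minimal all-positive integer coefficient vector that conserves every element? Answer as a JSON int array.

Coefficients: [3, 4, 4, 3, 4, 1]

Z: 3·4+4·0+4·0+3·8 = 36 | 4·7+1·8 = 36
G: 3·1+4·1+4·3+3·3 = 28 | 4·5+1·8 = 28
L: 3·7+4·1+4·0+3·1 = 28 | 4·6+1·4 = 28
Q: 3·0+4·0+4·5+3·4 = 32 | 4·7+1·4 = 32
D: 3·0+4·0+4·0+3·2 = 6 | 4·0+1·6 = 6
gcd(3,4,4,3,4,1) = 1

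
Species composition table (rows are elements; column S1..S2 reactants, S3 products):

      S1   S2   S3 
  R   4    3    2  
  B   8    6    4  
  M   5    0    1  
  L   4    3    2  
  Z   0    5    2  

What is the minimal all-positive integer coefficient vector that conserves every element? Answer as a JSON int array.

Coefficients: [1, 2, 5]

R: 1·4+2·3 = 10 | 5·2 = 10
B: 1·8+2·6 = 20 | 5·4 = 20
M: 1·5+2·0 = 5 | 5·1 = 5
L: 1·4+2·3 = 10 | 5·2 = 10
Z: 1·0+2·5 = 10 | 5·2 = 10
gcd(1,2,5) = 1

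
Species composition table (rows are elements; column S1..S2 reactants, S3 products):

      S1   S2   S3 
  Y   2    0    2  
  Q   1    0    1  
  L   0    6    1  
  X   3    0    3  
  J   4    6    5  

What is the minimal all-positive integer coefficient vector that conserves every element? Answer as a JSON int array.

Y: 6·2+1·0 = 12 | 6·2 = 12
Q: 6·1+1·0 = 6 | 6·1 = 6
L: 6·0+1·6 = 6 | 6·1 = 6
X: 6·3+1·0 = 18 | 6·3 = 18
J: 6·4+1·6 = 30 | 6·5 = 30
gcd(6,1,6) = 1

Coefficients: [6, 1, 6]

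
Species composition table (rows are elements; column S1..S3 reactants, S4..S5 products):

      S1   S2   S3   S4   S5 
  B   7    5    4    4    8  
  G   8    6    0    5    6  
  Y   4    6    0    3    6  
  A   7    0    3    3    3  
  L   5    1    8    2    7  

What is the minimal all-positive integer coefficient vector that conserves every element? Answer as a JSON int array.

Coefficients: [3, 3, 1, 6, 2]

B: 3·7+3·5+1·4 = 40 | 6·4+2·8 = 40
G: 3·8+3·6+1·0 = 42 | 6·5+2·6 = 42
Y: 3·4+3·6+1·0 = 30 | 6·3+2·6 = 30
A: 3·7+3·0+1·3 = 24 | 6·3+2·3 = 24
L: 3·5+3·1+1·8 = 26 | 6·2+2·7 = 26
gcd(3,3,1,6,2) = 1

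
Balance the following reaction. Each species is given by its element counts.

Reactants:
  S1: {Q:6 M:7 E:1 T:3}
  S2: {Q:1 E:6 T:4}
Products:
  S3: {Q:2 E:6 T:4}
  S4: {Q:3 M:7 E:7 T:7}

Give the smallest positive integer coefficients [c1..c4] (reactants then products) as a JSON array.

Coefficients: [1, 5, 4, 1]

Q: 1·6+5·1 = 11 | 4·2+1·3 = 11
M: 1·7+5·0 = 7 | 4·0+1·7 = 7
E: 1·1+5·6 = 31 | 4·6+1·7 = 31
T: 1·3+5·4 = 23 | 4·4+1·7 = 23
gcd(1,5,4,1) = 1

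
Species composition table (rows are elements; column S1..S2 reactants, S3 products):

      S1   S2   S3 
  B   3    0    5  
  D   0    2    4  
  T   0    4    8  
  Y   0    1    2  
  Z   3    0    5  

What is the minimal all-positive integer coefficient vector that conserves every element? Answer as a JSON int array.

Coefficients: [5, 6, 3]

B: 5·3+6·0 = 15 | 3·5 = 15
D: 5·0+6·2 = 12 | 3·4 = 12
T: 5·0+6·4 = 24 | 3·8 = 24
Y: 5·0+6·1 = 6 | 3·2 = 6
Z: 5·3+6·0 = 15 | 3·5 = 15
gcd(5,6,3) = 1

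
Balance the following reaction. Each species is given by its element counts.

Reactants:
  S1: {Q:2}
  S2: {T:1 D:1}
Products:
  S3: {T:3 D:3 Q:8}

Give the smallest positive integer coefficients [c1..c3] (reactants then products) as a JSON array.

Coefficients: [4, 3, 1]

T: 4·0+3·1 = 3 | 1·3 = 3
D: 4·0+3·1 = 3 | 1·3 = 3
Q: 4·2+3·0 = 8 | 1·8 = 8
gcd(4,3,1) = 1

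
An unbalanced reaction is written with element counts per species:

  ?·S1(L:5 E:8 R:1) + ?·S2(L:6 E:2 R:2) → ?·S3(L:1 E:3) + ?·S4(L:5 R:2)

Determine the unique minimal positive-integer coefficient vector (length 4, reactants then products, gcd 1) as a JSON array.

Coefficients: [2, 1, 6, 2]

L: 2·5+1·6 = 16 | 6·1+2·5 = 16
E: 2·8+1·2 = 18 | 6·3+2·0 = 18
R: 2·1+1·2 = 4 | 6·0+2·2 = 4
gcd(2,1,6,2) = 1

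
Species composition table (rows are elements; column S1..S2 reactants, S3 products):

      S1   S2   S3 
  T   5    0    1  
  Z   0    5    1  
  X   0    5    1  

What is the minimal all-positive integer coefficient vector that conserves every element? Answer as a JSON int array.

T: 1·5+1·0 = 5 | 5·1 = 5
Z: 1·0+1·5 = 5 | 5·1 = 5
X: 1·0+1·5 = 5 | 5·1 = 5
gcd(1,1,5) = 1

Coefficients: [1, 1, 5]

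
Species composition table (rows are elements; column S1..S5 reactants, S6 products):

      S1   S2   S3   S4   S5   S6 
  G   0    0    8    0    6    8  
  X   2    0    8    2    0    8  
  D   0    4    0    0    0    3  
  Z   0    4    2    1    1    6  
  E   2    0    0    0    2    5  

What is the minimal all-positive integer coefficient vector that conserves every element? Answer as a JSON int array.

Coefficients: [6, 3, 1, 6, 4, 4]

G: 6·0+3·0+1·8+6·0+4·6 = 32 | 4·8 = 32
X: 6·2+3·0+1·8+6·2+4·0 = 32 | 4·8 = 32
D: 6·0+3·4+1·0+6·0+4·0 = 12 | 4·3 = 12
Z: 6·0+3·4+1·2+6·1+4·1 = 24 | 4·6 = 24
E: 6·2+3·0+1·0+6·0+4·2 = 20 | 4·5 = 20
gcd(6,3,1,6,4,4) = 1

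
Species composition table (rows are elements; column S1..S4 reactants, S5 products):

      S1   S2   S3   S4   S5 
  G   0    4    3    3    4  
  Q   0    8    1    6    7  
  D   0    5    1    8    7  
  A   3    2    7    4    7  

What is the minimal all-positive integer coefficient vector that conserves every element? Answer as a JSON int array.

G: 4·0+2·4+1·3+3·3 = 20 | 5·4 = 20
Q: 4·0+2·8+1·1+3·6 = 35 | 5·7 = 35
D: 4·0+2·5+1·1+3·8 = 35 | 5·7 = 35
A: 4·3+2·2+1·7+3·4 = 35 | 5·7 = 35
gcd(4,2,1,3,5) = 1

Coefficients: [4, 2, 1, 3, 5]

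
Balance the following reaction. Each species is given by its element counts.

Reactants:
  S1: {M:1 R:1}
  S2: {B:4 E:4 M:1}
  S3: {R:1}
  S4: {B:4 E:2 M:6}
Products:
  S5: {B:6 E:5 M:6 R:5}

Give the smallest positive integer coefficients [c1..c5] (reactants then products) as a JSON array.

Coefficients: [4, 2, 6, 1, 2]

B: 4·0+2·4+6·0+1·4 = 12 | 2·6 = 12
E: 4·0+2·4+6·0+1·2 = 10 | 2·5 = 10
M: 4·1+2·1+6·0+1·6 = 12 | 2·6 = 12
R: 4·1+2·0+6·1+1·0 = 10 | 2·5 = 10
gcd(4,2,6,1,2) = 1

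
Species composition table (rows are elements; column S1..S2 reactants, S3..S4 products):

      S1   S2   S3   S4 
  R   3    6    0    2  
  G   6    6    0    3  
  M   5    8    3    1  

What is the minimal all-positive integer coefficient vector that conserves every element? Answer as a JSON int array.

R: 2·3+1·6 = 12 | 4·0+6·2 = 12
G: 2·6+1·6 = 18 | 4·0+6·3 = 18
M: 2·5+1·8 = 18 | 4·3+6·1 = 18
gcd(2,1,4,6) = 1

Coefficients: [2, 1, 4, 6]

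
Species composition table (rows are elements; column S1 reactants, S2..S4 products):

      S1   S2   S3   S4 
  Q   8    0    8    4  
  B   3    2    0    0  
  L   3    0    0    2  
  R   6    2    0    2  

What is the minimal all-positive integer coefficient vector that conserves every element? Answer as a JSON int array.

Coefficients: [4, 6, 1, 6]

Q: 4·8 = 32 | 6·0+1·8+6·4 = 32
B: 4·3 = 12 | 6·2+1·0+6·0 = 12
L: 4·3 = 12 | 6·0+1·0+6·2 = 12
R: 4·6 = 24 | 6·2+1·0+6·2 = 24
gcd(4,6,1,6) = 1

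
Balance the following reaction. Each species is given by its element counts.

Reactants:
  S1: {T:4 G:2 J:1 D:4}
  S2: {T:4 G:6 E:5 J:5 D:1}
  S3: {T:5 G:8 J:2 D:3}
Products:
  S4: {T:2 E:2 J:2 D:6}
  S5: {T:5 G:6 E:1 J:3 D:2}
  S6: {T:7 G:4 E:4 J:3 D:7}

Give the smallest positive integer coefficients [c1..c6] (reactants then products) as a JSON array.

T: 6·4+3·4+1·5 = 41 | 1·2+5·5+2·7 = 41
G: 6·2+3·6+1·8 = 38 | 1·0+5·6+2·4 = 38
E: 6·0+3·5+1·0 = 15 | 1·2+5·1+2·4 = 15
J: 6·1+3·5+1·2 = 23 | 1·2+5·3+2·3 = 23
D: 6·4+3·1+1·3 = 30 | 1·6+5·2+2·7 = 30
gcd(6,3,1,1,5,2) = 1

Coefficients: [6, 3, 1, 1, 5, 2]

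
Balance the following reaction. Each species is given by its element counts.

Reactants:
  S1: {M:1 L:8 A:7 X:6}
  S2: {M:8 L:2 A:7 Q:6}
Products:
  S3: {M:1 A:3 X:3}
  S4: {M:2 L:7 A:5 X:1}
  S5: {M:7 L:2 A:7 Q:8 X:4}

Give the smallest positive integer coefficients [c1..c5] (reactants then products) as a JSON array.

M: 5·1+4·8 = 37 | 4·1+6·2+3·7 = 37
L: 5·8+4·2 = 48 | 4·0+6·7+3·2 = 48
A: 5·7+4·7 = 63 | 4·3+6·5+3·7 = 63
Q: 5·0+4·6 = 24 | 4·0+6·0+3·8 = 24
X: 5·6+4·0 = 30 | 4·3+6·1+3·4 = 30
gcd(5,4,4,6,3) = 1

Coefficients: [5, 4, 4, 6, 3]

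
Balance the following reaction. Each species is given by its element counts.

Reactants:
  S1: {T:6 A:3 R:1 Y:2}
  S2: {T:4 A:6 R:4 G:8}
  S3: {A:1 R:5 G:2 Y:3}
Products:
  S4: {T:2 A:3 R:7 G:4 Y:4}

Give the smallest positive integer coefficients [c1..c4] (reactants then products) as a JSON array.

Coefficients: [1, 1, 6, 5]

T: 1·6+1·4+6·0 = 10 | 5·2 = 10
A: 1·3+1·6+6·1 = 15 | 5·3 = 15
R: 1·1+1·4+6·5 = 35 | 5·7 = 35
G: 1·0+1·8+6·2 = 20 | 5·4 = 20
Y: 1·2+1·0+6·3 = 20 | 5·4 = 20
gcd(1,1,6,5) = 1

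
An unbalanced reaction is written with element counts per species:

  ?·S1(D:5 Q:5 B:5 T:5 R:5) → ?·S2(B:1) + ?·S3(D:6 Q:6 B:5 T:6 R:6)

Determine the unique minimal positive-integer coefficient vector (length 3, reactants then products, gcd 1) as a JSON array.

D: 6·5 = 30 | 5·0+5·6 = 30
Q: 6·5 = 30 | 5·0+5·6 = 30
B: 6·5 = 30 | 5·1+5·5 = 30
T: 6·5 = 30 | 5·0+5·6 = 30
R: 6·5 = 30 | 5·0+5·6 = 30
gcd(6,5,5) = 1

Coefficients: [6, 5, 5]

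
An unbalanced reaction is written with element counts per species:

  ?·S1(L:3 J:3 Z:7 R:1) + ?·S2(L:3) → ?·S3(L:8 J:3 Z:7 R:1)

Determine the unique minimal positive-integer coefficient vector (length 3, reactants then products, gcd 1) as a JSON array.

Coefficients: [3, 5, 3]

L: 3·3+5·3 = 24 | 3·8 = 24
J: 3·3+5·0 = 9 | 3·3 = 9
Z: 3·7+5·0 = 21 | 3·7 = 21
R: 3·1+5·0 = 3 | 3·1 = 3
gcd(3,5,3) = 1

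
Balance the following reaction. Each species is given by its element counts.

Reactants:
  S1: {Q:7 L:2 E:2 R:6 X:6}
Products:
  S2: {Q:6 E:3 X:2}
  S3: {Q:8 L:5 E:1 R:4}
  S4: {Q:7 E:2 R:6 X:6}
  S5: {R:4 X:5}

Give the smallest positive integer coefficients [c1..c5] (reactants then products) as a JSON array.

Q: 5·7 = 35 | 2·6+2·8+1·7+4·0 = 35
L: 5·2 = 10 | 2·0+2·5+1·0+4·0 = 10
E: 5·2 = 10 | 2·3+2·1+1·2+4·0 = 10
R: 5·6 = 30 | 2·0+2·4+1·6+4·4 = 30
X: 5·6 = 30 | 2·2+2·0+1·6+4·5 = 30
gcd(5,2,2,1,4) = 1

Coefficients: [5, 2, 2, 1, 4]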